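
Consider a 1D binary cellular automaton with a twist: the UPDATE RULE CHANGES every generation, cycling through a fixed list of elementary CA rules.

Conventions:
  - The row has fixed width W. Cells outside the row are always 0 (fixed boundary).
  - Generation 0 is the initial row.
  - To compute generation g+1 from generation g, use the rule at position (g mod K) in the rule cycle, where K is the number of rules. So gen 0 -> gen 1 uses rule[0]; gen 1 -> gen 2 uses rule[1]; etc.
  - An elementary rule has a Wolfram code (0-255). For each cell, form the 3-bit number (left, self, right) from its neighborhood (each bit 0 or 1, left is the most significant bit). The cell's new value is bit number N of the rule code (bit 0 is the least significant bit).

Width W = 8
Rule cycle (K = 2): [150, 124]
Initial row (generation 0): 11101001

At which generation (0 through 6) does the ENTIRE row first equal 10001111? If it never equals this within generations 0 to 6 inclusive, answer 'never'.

Gen 0: 11101001
Gen 1 (rule 150): 01001111
Gen 2 (rule 124): 01101001
Gen 3 (rule 150): 10001111
Gen 4 (rule 124): 11001001
Gen 5 (rule 150): 00111111
Gen 6 (rule 124): 00100001

Answer: 3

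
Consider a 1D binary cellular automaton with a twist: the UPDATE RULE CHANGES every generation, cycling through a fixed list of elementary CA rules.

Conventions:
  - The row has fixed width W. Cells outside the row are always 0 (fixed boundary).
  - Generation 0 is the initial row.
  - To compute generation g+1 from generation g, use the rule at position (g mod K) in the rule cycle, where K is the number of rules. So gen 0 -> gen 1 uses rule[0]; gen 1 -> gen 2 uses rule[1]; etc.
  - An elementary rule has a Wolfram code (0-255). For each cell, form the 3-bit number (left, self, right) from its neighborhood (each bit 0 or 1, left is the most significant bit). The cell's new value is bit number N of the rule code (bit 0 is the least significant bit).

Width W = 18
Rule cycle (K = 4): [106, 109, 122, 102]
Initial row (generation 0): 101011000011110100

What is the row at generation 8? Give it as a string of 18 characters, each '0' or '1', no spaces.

Gen 0: 101011000011110100
Gen 1 (rule 106): 010111000110011000
Gen 2 (rule 109): 011101010110011011
Gen 3 (rule 122): 110110101111111111
Gen 4 (rule 102): 011011110000000001
Gen 5 (rule 106): 111110010000000010
Gen 6 (rule 109): 100010010111111010
Gen 7 (rule 122): 010101101100001101
Gen 8 (rule 102): 111110110100010111

Answer: 111110110100010111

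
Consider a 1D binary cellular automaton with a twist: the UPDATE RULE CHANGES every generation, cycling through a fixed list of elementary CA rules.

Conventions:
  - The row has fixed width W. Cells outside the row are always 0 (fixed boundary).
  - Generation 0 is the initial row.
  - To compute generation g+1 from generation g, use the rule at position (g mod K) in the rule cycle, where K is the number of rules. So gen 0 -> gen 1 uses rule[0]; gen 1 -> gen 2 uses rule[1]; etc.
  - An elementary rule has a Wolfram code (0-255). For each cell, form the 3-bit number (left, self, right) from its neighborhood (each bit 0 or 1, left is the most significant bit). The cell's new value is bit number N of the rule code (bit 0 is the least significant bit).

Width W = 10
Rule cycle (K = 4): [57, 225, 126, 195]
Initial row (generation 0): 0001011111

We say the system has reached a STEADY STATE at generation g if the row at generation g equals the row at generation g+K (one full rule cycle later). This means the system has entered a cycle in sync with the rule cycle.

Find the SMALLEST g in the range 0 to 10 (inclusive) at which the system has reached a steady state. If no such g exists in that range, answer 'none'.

Gen 0: 0001011111
Gen 1 (rule 57): 1100110000
Gen 2 (rule 225): 0100010111
Gen 3 (rule 126): 1110111101
Gen 4 (rule 195): 0110011100
Gen 5 (rule 57): 0101010011
Gen 6 (rule 225): 0010100001
Gen 7 (rule 126): 0111110011
Gen 8 (rule 195): 1011110101
Gen 9 (rule 57): 0110001010
Gen 10 (rule 225): 0010100100
Gen 11 (rule 126): 0111111110
Gen 12 (rule 195): 1011111110
Gen 13 (rule 57): 0110000001
Gen 14 (rule 225): 0010111100

Answer: none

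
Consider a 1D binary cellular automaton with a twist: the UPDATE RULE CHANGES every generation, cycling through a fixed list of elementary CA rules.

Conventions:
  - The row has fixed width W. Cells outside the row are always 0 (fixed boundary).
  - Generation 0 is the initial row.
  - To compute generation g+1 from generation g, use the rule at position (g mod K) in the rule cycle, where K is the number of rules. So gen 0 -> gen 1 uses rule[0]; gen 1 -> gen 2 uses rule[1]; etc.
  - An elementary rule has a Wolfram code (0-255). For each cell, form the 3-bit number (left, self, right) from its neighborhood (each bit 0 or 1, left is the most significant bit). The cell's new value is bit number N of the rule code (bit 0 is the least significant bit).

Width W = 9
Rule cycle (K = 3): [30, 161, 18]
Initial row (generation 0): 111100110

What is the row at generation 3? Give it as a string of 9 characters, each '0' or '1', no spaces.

Answer: 010110001

Derivation:
Gen 0: 111100110
Gen 1 (rule 30): 100011101
Gen 2 (rule 161): 001001010
Gen 3 (rule 18): 010110001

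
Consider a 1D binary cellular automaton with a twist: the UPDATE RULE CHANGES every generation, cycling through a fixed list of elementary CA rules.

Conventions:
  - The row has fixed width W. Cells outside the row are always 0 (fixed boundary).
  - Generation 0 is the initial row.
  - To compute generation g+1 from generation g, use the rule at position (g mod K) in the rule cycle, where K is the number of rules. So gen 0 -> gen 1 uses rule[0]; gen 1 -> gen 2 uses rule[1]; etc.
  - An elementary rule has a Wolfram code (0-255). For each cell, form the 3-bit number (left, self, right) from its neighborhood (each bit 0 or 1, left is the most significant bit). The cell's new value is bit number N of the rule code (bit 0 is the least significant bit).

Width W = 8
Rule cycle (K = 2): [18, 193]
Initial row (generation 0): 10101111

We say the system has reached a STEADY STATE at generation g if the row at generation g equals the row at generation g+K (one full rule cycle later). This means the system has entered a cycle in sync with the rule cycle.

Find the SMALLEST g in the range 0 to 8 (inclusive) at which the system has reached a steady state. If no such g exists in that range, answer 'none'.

Gen 0: 10101111
Gen 1 (rule 18): 00000000
Gen 2 (rule 193): 11111111
Gen 3 (rule 18): 00000000
Gen 4 (rule 193): 11111111
Gen 5 (rule 18): 00000000
Gen 6 (rule 193): 11111111
Gen 7 (rule 18): 00000000
Gen 8 (rule 193): 11111111
Gen 9 (rule 18): 00000000
Gen 10 (rule 193): 11111111

Answer: 1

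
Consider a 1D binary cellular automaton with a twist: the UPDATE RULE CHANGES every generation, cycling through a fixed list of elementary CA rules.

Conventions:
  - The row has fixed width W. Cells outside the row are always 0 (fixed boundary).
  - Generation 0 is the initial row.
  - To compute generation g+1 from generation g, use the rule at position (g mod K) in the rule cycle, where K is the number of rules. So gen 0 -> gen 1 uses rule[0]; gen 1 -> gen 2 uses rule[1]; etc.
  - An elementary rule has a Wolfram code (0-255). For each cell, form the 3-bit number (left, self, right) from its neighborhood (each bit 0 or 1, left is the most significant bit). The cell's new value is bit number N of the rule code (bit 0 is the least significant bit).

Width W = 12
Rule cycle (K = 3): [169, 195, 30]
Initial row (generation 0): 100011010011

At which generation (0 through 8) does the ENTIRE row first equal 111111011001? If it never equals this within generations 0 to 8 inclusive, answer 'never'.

Gen 0: 100011010011
Gen 1 (rule 169): 001010100010
Gen 2 (rule 195): 110000001100
Gen 3 (rule 30): 101000011010
Gen 4 (rule 169): 010011010100
Gen 5 (rule 195): 100101000001
Gen 6 (rule 30): 111101100011
Gen 7 (rule 169): 111011001010
Gen 8 (rule 195): 011001010000

Answer: never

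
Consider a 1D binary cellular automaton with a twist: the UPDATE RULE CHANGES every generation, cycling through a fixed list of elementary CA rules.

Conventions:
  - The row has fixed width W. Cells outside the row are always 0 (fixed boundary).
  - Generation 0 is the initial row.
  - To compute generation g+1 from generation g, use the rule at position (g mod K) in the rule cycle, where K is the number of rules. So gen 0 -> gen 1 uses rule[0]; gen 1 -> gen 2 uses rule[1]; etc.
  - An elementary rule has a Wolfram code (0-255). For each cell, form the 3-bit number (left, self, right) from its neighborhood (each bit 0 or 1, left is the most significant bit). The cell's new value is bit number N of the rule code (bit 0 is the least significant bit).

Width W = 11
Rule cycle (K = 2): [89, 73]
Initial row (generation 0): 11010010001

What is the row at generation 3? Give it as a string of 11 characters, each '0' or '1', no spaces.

Gen 0: 11010010001
Gen 1 (rule 89): 11001001100
Gen 2 (rule 73): 11000001101
Gen 3 (rule 89): 11111101100

Answer: 11111101100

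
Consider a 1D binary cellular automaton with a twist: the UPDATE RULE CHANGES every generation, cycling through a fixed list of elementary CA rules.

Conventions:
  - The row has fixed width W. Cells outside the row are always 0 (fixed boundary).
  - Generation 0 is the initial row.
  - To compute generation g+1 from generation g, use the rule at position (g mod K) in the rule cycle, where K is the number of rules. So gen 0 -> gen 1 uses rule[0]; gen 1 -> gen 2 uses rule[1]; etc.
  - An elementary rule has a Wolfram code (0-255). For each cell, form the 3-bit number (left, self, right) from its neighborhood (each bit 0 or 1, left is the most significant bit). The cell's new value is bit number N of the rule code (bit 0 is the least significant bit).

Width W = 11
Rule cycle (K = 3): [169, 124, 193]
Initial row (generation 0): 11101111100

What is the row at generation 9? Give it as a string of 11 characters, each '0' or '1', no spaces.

Gen 0: 11101111100
Gen 1 (rule 169): 11011111001
Gen 2 (rule 124): 11110001101
Gen 3 (rule 193): 01110100100
Gen 4 (rule 169): 01101000001
Gen 5 (rule 124): 01111100001
Gen 6 (rule 193): 00111101100
Gen 7 (rule 169): 10111011001
Gen 8 (rule 124): 11101111101
Gen 9 (rule 193): 01100111100

Answer: 01100111100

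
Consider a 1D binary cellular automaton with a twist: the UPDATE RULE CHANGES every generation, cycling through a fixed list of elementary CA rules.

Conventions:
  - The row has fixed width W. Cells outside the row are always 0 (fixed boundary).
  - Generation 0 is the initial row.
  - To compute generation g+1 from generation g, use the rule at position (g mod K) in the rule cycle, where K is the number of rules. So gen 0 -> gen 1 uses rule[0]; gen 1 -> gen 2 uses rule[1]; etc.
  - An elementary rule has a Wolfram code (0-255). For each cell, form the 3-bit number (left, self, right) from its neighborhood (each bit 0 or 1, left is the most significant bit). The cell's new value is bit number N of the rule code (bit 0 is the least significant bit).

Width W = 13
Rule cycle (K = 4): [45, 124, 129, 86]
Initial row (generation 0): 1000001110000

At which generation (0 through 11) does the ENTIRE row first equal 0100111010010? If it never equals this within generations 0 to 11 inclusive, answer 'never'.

Answer: never

Derivation:
Gen 0: 1000001110000
Gen 1 (rule 45): 1011101000111
Gen 2 (rule 124): 1110111100101
Gen 3 (rule 129): 0100011000000
Gen 4 (rule 86): 1110101100000
Gen 5 (rule 45): 1001111001111
Gen 6 (rule 124): 1101001101001
Gen 7 (rule 129): 0000000000000
Gen 8 (rule 86): 0000000000000
Gen 9 (rule 45): 1111111111111
Gen 10 (rule 124): 1000000000001
Gen 11 (rule 129): 0011111111100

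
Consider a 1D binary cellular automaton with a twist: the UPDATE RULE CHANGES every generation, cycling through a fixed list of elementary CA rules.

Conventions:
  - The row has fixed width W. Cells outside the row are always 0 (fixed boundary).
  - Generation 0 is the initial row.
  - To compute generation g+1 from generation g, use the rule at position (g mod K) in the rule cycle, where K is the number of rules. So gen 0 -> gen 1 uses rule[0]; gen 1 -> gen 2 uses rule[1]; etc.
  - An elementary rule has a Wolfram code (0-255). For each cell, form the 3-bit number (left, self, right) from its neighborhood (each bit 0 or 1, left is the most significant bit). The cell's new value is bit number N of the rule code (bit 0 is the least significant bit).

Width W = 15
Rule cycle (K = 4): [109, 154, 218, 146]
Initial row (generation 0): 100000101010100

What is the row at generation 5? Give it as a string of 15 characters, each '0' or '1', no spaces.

Answer: 111000000001110

Derivation:
Gen 0: 100000101010100
Gen 1 (rule 109): 101110111111101
Gen 2 (rule 154): 001100111111000
Gen 3 (rule 218): 011111111111100
Gen 4 (rule 146): 101111111111010
Gen 5 (rule 109): 111000000001110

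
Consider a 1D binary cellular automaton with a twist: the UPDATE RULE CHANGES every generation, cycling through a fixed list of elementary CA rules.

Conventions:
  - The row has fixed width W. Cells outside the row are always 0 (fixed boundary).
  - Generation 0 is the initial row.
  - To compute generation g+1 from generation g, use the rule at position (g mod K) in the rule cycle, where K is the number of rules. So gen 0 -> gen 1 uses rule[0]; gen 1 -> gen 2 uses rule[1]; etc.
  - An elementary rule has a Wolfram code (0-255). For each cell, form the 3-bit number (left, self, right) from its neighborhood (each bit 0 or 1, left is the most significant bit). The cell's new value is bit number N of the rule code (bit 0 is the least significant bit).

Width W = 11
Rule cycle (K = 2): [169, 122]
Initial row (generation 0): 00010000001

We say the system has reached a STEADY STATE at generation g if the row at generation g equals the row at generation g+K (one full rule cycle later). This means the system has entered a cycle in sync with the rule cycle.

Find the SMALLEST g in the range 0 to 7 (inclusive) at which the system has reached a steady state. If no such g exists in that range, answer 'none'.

Gen 0: 00010000001
Gen 1 (rule 169): 11000111100
Gen 2 (rule 122): 11101100110
Gen 3 (rule 169): 11011000100
Gen 4 (rule 122): 11111101010
Gen 5 (rule 169): 11111010100
Gen 6 (rule 122): 10001101010
Gen 7 (rule 169): 00101010100
Gen 8 (rule 122): 01010101010
Gen 9 (rule 169): 00101010100

Answer: 7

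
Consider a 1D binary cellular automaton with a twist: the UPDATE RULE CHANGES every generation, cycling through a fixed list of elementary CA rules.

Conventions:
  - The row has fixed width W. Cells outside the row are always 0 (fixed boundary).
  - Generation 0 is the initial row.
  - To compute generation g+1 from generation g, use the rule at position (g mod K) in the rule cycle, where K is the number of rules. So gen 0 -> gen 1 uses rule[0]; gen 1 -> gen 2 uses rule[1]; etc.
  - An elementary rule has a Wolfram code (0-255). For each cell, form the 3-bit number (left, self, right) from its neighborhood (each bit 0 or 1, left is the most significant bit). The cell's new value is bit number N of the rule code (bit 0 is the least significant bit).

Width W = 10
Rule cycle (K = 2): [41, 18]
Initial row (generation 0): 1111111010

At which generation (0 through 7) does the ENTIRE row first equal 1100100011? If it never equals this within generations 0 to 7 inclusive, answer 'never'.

Answer: never

Derivation:
Gen 0: 1111111010
Gen 1 (rule 41): 1000000100
Gen 2 (rule 18): 0100001010
Gen 3 (rule 41): 0001100100
Gen 4 (rule 18): 0010011010
Gen 5 (rule 41): 1000010100
Gen 6 (rule 18): 0100100010
Gen 7 (rule 41): 0000001000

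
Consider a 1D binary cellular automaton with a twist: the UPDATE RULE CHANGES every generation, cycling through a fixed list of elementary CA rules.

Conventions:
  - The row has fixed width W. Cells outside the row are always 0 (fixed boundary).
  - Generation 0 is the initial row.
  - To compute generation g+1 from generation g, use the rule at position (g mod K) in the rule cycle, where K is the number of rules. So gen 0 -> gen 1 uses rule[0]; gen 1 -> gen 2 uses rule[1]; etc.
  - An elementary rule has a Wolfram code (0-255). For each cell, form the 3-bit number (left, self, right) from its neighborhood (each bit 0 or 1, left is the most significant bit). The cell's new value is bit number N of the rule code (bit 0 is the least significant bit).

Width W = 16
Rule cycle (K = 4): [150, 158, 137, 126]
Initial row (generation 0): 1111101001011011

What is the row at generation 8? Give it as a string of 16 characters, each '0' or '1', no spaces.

Answer: 1110001111110110

Derivation:
Gen 0: 1111101001011011
Gen 1 (rule 150): 0111001111000000
Gen 2 (rule 158): 1110111110100000
Gen 3 (rule 137): 1100111100001111
Gen 4 (rule 126): 1111100110011001
Gen 5 (rule 150): 0111011001100111
Gen 6 (rule 158): 1110010111011110
Gen 7 (rule 137): 1100000110011100
Gen 8 (rule 126): 1110001111110110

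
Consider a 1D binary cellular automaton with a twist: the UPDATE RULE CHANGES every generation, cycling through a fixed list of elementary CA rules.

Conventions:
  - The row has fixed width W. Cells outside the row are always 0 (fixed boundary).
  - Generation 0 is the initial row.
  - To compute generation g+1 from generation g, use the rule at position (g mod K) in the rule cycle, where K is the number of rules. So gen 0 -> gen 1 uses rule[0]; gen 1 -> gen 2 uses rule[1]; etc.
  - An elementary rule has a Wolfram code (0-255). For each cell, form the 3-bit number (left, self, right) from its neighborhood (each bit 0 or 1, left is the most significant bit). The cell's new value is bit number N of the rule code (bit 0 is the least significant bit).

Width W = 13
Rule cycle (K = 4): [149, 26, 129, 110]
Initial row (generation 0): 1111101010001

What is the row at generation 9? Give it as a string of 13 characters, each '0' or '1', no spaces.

Gen 0: 1111101010001
Gen 1 (rule 149): 0111001011101
Gen 2 (rule 26): 1100110010000
Gen 3 (rule 129): 0000000000111
Gen 4 (rule 110): 0000000001101
Gen 5 (rule 149): 1111111100001
Gen 6 (rule 26): 1000000010010
Gen 7 (rule 129): 0011111000000
Gen 8 (rule 110): 0110001000000
Gen 9 (rule 149): 0001101111111

Answer: 0001101111111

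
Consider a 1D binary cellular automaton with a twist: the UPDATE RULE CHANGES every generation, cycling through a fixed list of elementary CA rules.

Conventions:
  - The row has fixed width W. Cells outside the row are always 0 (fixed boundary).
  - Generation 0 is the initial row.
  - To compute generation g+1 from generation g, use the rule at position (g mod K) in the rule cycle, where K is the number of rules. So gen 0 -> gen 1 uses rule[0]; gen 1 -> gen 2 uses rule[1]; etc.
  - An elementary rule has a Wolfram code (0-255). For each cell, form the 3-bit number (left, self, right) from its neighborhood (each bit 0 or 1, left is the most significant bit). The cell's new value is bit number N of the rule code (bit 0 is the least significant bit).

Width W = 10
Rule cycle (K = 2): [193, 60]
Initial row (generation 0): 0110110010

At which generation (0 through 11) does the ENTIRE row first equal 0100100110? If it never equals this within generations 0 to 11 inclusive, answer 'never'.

Answer: 5

Derivation:
Gen 0: 0110110010
Gen 1 (rule 193): 0010010000
Gen 2 (rule 60): 0011011000
Gen 3 (rule 193): 1001001011
Gen 4 (rule 60): 1101101110
Gen 5 (rule 193): 0100100110
Gen 6 (rule 60): 0110110101
Gen 7 (rule 193): 0010010000
Gen 8 (rule 60): 0011011000
Gen 9 (rule 193): 1001001011
Gen 10 (rule 60): 1101101110
Gen 11 (rule 193): 0100100110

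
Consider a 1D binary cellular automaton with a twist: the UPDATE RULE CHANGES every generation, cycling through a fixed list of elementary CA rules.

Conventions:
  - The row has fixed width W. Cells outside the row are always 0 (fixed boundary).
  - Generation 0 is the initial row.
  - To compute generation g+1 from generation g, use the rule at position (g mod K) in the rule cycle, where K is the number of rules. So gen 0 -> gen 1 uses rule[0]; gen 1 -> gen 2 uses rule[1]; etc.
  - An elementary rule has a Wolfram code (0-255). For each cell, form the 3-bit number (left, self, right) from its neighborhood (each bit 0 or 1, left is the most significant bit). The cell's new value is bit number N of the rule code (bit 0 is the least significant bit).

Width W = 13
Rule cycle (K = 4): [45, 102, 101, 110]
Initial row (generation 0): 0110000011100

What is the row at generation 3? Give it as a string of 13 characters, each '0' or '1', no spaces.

Answer: 0111000010001

Derivation:
Gen 0: 0110000011100
Gen 1 (rule 45): 0100111010001
Gen 2 (rule 102): 1101001110011
Gen 3 (rule 101): 0111000010001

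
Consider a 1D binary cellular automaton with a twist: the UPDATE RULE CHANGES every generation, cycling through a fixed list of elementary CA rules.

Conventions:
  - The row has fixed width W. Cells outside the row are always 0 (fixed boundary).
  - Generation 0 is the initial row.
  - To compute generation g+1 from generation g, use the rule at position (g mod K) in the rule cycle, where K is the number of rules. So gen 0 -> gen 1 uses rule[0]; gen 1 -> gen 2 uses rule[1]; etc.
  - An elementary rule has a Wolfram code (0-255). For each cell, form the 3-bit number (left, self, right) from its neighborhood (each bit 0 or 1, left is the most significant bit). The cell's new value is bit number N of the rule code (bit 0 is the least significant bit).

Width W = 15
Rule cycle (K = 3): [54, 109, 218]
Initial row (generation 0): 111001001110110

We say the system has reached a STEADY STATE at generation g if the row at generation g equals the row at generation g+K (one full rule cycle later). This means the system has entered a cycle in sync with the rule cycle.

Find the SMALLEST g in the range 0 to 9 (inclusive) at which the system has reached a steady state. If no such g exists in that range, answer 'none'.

Gen 0: 111001001110110
Gen 1 (rule 54): 000111110001001
Gen 2 (rule 109): 110100010101001
Gen 3 (rule 218): 110010100000110
Gen 4 (rule 54): 001111110001001
Gen 5 (rule 109): 101000010101001
Gen 6 (rule 218): 000100100000110
Gen 7 (rule 54): 001111110001001
Gen 8 (rule 109): 101000010101001
Gen 9 (rule 218): 000100100000110
Gen 10 (rule 54): 001111110001001
Gen 11 (rule 109): 101000010101001
Gen 12 (rule 218): 000100100000110

Answer: 4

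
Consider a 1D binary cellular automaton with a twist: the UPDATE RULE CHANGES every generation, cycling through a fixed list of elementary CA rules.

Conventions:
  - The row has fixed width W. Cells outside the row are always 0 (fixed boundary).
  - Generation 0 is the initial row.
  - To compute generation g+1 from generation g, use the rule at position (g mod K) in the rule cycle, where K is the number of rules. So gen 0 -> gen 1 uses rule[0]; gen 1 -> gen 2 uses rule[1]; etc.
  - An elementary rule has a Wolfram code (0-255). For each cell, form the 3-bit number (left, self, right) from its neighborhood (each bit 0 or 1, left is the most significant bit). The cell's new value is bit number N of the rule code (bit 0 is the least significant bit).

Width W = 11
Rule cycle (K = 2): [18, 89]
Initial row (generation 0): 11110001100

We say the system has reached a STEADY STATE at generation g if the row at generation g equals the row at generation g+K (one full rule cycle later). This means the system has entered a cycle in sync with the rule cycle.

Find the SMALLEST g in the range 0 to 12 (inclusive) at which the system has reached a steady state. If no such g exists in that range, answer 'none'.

Answer: 11

Derivation:
Gen 0: 11110001100
Gen 1 (rule 18): 00001010010
Gen 2 (rule 89): 11100001001
Gen 3 (rule 18): 00010010110
Gen 4 (rule 89): 11001000111
Gen 5 (rule 18): 00110101000
Gen 6 (rule 89): 10110000111
Gen 7 (rule 18): 00001001000
Gen 8 (rule 89): 11100100111
Gen 9 (rule 18): 00011011000
Gen 10 (rule 89): 11011011111
Gen 11 (rule 18): 00000000000
Gen 12 (rule 89): 11111111111
Gen 13 (rule 18): 00000000000
Gen 14 (rule 89): 11111111111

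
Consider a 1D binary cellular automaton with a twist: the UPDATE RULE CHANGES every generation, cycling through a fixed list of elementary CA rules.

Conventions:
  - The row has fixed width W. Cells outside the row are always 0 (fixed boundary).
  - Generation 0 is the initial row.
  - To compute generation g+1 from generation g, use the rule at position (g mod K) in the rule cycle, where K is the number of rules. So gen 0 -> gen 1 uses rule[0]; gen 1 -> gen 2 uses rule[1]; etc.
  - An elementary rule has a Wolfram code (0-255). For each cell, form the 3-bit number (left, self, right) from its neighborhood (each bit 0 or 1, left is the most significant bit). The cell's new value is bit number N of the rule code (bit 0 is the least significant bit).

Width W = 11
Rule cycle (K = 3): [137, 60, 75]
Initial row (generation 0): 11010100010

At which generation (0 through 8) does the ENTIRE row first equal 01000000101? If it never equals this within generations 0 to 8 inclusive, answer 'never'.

Answer: never

Derivation:
Gen 0: 11010100010
Gen 1 (rule 137): 10000001000
Gen 2 (rule 60): 11000001100
Gen 3 (rule 75): 11011111101
Gen 4 (rule 137): 10011111000
Gen 5 (rule 60): 11010000100
Gen 6 (rule 75): 11000111001
Gen 7 (rule 137): 10010110000
Gen 8 (rule 60): 11011101000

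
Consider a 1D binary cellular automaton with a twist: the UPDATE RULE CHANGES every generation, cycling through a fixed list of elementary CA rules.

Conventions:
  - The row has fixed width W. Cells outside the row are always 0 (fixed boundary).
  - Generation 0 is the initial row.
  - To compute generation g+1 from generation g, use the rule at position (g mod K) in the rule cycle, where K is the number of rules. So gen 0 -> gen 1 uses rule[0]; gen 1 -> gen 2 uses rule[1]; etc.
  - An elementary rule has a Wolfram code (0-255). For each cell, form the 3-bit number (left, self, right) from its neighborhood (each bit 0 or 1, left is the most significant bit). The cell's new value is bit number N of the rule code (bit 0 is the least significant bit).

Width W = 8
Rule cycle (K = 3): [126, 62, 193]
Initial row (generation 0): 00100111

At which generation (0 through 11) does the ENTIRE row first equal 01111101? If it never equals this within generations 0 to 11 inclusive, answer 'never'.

Gen 0: 00100111
Gen 1 (rule 126): 01111101
Gen 2 (rule 62): 11000011
Gen 3 (rule 193): 01011001
Gen 4 (rule 126): 11111111
Gen 5 (rule 62): 10000000
Gen 6 (rule 193): 00111111
Gen 7 (rule 126): 01100001
Gen 8 (rule 62): 11010011
Gen 9 (rule 193): 01000001
Gen 10 (rule 126): 11100011
Gen 11 (rule 62): 10010110

Answer: 1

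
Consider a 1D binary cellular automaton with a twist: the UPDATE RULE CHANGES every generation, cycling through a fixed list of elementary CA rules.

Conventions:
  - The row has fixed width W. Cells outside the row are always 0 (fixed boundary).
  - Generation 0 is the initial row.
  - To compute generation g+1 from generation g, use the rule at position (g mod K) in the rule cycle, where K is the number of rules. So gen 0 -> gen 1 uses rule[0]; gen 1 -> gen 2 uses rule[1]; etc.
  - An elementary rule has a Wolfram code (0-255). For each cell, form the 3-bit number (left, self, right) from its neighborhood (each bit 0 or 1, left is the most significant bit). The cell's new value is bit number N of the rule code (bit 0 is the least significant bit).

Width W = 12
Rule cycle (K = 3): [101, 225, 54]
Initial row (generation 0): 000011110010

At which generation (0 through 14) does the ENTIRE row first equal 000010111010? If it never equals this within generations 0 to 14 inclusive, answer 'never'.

Answer: 13

Derivation:
Gen 0: 000011110010
Gen 1 (rule 101): 111000010010
Gen 2 (rule 225): 011011000000
Gen 3 (rule 54): 100100100000
Gen 4 (rule 101): 100100101111
Gen 5 (rule 225): 000000010111
Gen 6 (rule 54): 000000111000
Gen 7 (rule 101): 111110001011
Gen 8 (rule 225): 011110100101
Gen 9 (rule 54): 100001111111
Gen 10 (rule 101): 101100000001
Gen 11 (rule 225): 010101111100
Gen 12 (rule 54): 111110000010
Gen 13 (rule 101): 000010111010
Gen 14 (rule 225): 111001011100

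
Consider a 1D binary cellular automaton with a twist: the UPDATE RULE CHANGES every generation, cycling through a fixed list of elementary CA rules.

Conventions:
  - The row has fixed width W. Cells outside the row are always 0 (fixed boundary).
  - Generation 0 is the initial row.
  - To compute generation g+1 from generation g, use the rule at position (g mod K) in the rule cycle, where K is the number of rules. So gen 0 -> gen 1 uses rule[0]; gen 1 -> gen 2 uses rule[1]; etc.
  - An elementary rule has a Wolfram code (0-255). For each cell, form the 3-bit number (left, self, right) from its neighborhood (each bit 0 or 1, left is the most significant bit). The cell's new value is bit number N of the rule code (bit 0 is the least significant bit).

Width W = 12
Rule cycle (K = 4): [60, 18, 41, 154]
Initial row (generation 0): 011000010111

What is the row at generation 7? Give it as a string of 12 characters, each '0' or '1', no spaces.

Answer: 001111111100

Derivation:
Gen 0: 011000010111
Gen 1 (rule 60): 010100011100
Gen 2 (rule 18): 100010100010
Gen 3 (rule 41): 001001001000
Gen 4 (rule 154): 010110110100
Gen 5 (rule 60): 011101101110
Gen 6 (rule 18): 100000000001
Gen 7 (rule 41): 001111111100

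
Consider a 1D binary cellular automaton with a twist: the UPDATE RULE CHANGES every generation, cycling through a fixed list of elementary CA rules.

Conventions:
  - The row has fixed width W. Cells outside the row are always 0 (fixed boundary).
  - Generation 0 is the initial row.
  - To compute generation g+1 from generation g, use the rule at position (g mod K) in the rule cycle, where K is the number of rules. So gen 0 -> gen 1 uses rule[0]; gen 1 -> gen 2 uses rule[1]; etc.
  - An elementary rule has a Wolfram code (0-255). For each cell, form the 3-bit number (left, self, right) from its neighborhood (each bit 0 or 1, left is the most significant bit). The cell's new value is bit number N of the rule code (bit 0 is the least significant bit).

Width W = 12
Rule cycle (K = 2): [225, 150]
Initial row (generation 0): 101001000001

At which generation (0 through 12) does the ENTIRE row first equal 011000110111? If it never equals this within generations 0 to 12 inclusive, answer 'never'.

Answer: never

Derivation:
Gen 0: 101001000001
Gen 1 (rule 225): 010000011100
Gen 2 (rule 150): 111000101010
Gen 3 (rule 225): 011010010100
Gen 4 (rule 150): 100011110110
Gen 5 (rule 225): 001001111010
Gen 6 (rule 150): 011110110011
Gen 7 (rule 225): 001111010001
Gen 8 (rule 150): 010110011011
Gen 9 (rule 225): 001010001101
Gen 10 (rule 150): 011011010001
Gen 11 (rule 225): 001101100100
Gen 12 (rule 150): 010000011110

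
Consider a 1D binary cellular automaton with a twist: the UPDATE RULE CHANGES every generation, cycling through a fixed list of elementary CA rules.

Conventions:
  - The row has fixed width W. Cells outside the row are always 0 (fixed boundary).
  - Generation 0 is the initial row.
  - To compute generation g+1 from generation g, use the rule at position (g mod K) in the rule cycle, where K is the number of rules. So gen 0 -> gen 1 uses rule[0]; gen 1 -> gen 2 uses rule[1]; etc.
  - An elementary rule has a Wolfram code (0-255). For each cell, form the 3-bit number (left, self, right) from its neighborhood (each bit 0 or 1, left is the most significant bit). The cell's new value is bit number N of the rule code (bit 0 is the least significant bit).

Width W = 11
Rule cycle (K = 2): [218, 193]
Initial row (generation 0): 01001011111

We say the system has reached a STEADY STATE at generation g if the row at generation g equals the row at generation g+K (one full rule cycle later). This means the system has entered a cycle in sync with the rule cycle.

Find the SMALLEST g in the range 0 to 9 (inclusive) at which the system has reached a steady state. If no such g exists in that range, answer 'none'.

Answer: 9

Derivation:
Gen 0: 01001011111
Gen 1 (rule 218): 10110011111
Gen 2 (rule 193): 00010001111
Gen 3 (rule 218): 00101011111
Gen 4 (rule 193): 10000001111
Gen 5 (rule 218): 01000011111
Gen 6 (rule 193): 00011001111
Gen 7 (rule 218): 00111111111
Gen 8 (rule 193): 10011111111
Gen 9 (rule 218): 01111111111
Gen 10 (rule 193): 00111111111
Gen 11 (rule 218): 01111111111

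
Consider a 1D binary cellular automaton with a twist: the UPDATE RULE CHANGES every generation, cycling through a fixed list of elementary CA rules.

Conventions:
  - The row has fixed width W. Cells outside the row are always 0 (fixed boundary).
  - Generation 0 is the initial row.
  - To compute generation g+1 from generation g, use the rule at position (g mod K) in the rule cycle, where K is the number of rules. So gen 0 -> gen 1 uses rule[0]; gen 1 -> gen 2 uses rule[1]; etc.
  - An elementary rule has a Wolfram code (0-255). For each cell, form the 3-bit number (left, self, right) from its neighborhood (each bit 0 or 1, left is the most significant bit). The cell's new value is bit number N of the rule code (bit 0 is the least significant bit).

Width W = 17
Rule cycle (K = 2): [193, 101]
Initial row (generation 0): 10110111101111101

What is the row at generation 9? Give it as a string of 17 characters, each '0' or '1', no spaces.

Answer: 11111110000100001

Derivation:
Gen 0: 10110111101111101
Gen 1 (rule 193): 00010011100111100
Gen 2 (rule 101): 11010000100000101
Gen 3 (rule 193): 01000110001110000
Gen 4 (rule 101): 01010010100010111
Gen 5 (rule 193): 00000000001000011
Gen 6 (rule 101): 11111111101011001
Gen 7 (rule 193): 01111111100001000
Gen 8 (rule 101): 00000000101101011
Gen 9 (rule 193): 11111110000100001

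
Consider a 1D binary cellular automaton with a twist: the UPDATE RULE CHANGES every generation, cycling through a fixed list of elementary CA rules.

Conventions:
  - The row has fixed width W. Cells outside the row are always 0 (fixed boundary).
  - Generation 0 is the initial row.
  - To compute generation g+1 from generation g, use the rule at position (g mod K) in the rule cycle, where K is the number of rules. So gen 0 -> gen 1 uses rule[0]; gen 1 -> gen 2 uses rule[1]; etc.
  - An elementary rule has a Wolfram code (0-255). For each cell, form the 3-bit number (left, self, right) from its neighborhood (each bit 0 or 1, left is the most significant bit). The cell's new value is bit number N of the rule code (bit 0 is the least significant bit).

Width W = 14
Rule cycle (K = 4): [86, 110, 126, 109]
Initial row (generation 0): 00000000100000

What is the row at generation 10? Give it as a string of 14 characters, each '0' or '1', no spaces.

Answer: 11111110011001

Derivation:
Gen 0: 00000000100000
Gen 1 (rule 86): 00000001110000
Gen 2 (rule 110): 00000011010000
Gen 3 (rule 126): 00000111111000
Gen 4 (rule 109): 11110100001011
Gen 5 (rule 86): 00010110011001
Gen 6 (rule 110): 00111110111011
Gen 7 (rule 126): 01100011101111
Gen 8 (rule 109): 01101010111001
Gen 9 (rule 86): 10101010001111
Gen 10 (rule 110): 11111110011001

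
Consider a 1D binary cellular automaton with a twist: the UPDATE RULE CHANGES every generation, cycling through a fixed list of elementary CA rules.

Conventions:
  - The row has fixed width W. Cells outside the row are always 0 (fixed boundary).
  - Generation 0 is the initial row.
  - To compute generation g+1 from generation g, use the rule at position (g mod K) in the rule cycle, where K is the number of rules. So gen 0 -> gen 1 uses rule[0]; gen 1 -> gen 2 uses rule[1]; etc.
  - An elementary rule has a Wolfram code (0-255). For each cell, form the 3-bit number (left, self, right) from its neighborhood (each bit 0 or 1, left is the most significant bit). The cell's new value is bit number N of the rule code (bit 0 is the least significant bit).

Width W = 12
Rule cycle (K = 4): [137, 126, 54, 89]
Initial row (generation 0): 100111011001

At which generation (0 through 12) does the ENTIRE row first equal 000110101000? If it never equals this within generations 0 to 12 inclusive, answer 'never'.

Answer: never

Derivation:
Gen 0: 100111011001
Gen 1 (rule 137): 000110010000
Gen 2 (rule 126): 001111111000
Gen 3 (rule 54): 010000000100
Gen 4 (rule 89): 001111110011
Gen 5 (rule 137): 101111100010
Gen 6 (rule 126): 111000110111
Gen 7 (rule 54): 000101001000
Gen 8 (rule 89): 110000100111
Gen 9 (rule 137): 100110000110
Gen 10 (rule 126): 111111001111
Gen 11 (rule 54): 000000110000
Gen 12 (rule 89): 111110111111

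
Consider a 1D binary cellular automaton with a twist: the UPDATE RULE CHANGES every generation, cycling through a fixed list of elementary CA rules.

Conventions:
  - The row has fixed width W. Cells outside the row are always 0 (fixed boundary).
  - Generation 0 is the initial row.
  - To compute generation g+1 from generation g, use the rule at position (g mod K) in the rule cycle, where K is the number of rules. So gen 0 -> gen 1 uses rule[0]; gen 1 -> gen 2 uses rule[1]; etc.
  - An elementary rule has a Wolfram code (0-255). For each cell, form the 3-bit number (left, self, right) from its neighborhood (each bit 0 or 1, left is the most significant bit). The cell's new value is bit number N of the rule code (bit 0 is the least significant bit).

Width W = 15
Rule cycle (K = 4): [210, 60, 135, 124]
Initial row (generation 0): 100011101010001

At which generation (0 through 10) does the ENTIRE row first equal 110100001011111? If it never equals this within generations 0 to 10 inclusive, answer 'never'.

Answer: 7

Derivation:
Gen 0: 100011101010001
Gen 1 (rule 210): 010101100001010
Gen 2 (rule 60): 011111010001111
Gen 3 (rule 135): 101110010110110
Gen 4 (rule 124): 111011011111111
Gen 5 (rule 210): 011001001111111
Gen 6 (rule 60): 010101101000000
Gen 7 (rule 135): 110100001011111
Gen 8 (rule 124): 111110001110001
Gen 9 (rule 210): 011111010111010
Gen 10 (rule 60): 010000111100111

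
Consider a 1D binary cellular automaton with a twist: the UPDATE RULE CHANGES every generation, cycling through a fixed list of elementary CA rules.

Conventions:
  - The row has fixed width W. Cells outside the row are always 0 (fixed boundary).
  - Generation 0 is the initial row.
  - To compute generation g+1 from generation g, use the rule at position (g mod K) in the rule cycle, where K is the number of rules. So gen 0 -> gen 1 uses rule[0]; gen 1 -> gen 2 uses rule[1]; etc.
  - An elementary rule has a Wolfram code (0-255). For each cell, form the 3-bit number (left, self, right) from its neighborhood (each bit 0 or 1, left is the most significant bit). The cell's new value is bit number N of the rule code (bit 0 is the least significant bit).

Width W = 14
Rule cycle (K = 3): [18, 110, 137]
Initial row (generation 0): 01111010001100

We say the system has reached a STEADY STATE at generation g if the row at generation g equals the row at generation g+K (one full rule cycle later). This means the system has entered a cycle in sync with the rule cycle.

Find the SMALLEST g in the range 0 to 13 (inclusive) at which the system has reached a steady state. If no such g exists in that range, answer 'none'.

Gen 0: 01111010001100
Gen 1 (rule 18): 10000001010010
Gen 2 (rule 110): 10000011110110
Gen 3 (rule 137): 00111011100100
Gen 4 (rule 18): 01000000011010
Gen 5 (rule 110): 11000000111110
Gen 6 (rule 137): 10011110111100
Gen 7 (rule 18): 01100000000010
Gen 8 (rule 110): 11100000000110
Gen 9 (rule 137): 11001111110100
Gen 10 (rule 18): 00110000000010
Gen 11 (rule 110): 01110000000110
Gen 12 (rule 137): 01100111110100
Gen 13 (rule 18): 10011000000010
Gen 14 (rule 110): 10111000000110
Gen 15 (rule 137): 00110011110100
Gen 16 (rule 18): 01001100000010

Answer: none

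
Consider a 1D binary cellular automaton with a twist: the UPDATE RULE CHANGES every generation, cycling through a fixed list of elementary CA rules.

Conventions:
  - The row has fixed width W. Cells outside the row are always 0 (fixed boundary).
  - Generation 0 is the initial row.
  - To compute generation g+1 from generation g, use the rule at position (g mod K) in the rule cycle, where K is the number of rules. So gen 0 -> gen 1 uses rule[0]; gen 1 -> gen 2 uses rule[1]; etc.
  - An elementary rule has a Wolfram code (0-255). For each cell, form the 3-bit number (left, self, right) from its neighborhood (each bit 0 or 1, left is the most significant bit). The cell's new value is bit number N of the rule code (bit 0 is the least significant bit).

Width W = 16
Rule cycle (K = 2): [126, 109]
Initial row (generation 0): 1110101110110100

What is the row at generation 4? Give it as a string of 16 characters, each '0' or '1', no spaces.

Answer: 1111111111010101

Derivation:
Gen 0: 1110101110110100
Gen 1 (rule 126): 1011111011111110
Gen 2 (rule 109): 1110001110000010
Gen 3 (rule 126): 1011011011000111
Gen 4 (rule 109): 1111111111010101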